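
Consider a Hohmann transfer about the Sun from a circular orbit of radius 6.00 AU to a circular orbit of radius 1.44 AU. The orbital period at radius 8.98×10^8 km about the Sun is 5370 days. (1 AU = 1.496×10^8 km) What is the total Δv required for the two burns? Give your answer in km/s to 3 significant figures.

From Kepler's third law T² = 4π²r³/μ at r = 8.98×10^8 km, T = 5370 days = 5370 × 86400 s = 4.63968×10^8 s: μ = 4π²r³/T² = 1.32804×10^11 km³/s².
In km: r₁ = 6.00 × 1.496×10^8 = 8.976×10^8 km; r₂ = 1.44 × 1.496×10^8 = 2.15424×10^8 km.
Semi-major axis of the transfer orbit: a_t = (8.976×10^8 + 2.15424×10^8)/2 = 5.56512×10^8 km.
Circular speed at r₁: v₁ = √(μ/r₁) = √(1.32804×10^11/8.976×10^8) = 12.164 km/s.
Transfer-orbit speed at r₁ (vis-viva): v_a = √[μ(2/r₁ − 1/a_t)] = 7.5679 km/s.
First burn Δv₁ = |v_a − v₁| = 4.596 km/s.
Circular speed at r₂: v₂ = √(μ/r₂) = 24.829 km/s.
Transfer-orbit speed at r₂: v_p = √[μ(2/r₂ − 1/a_t)] = 31.533 km/s.
Second burn Δv₂ = |v₂ − v_p| = 6.704 km/s.
Δv = Δv₁ + Δv₂ = 4.596 + 6.704 = 11.30 km/s.

Δv = 11.3 km/s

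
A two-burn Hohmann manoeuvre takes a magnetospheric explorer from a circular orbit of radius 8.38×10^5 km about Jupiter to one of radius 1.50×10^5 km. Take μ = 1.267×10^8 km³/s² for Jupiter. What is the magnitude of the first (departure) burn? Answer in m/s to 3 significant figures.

Transfer-ellipse semi-major axis a_t = (r₁ + r₂)/2 = (8.380×10^5 + 1.500×10^5)/2 = 4.940×10^5 km.
Circular speed at r = 8.380×10^5 km: v_c = √(μ/r) = 12.296 km/s.
Vis-viva on the transfer ellipse at r = 8.380×10^5 km gives v_t = √[μ(2/r − 1/a_t)] = 6.7756 km/s.
Δv₁ = |v_t − v_c| = |6.7756 − 12.296| = 5.520 km/s.

Δv₁ = 5520 m/s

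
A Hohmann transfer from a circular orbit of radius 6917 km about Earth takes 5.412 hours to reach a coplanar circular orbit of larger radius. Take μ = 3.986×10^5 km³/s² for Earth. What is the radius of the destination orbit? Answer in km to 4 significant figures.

Transfer time t = 5.412 hours = 19483.2 s, and t = π√(a_t³/μ).
So a_t = (μ t²/π²)^(1/3) = (3.986×10^5 × (19483.2)² / π²)^(1/3) = 24842 km.
Since a_t = (r₁ + r₂)/2, r₂ = 2a_t − r₁ = 2×24842 − 6917 = 42767 km.

r₂ = 42770 km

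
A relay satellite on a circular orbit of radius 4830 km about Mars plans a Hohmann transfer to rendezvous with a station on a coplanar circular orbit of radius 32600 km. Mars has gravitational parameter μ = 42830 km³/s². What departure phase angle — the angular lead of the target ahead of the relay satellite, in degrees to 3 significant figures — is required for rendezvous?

φ = 102°

Transfer-ellipse semi-major axis a_t = (r₁ + r₂)/2 = (4830 + 32600)/2 = 18715 km.
Transfer time t = π√(a_t³/μ) = 38865 s.
The target's mean motion on its circular orbit is ω₂ = √(μ/r₂³) = 3.5160×10^-5 rad/s.
Angle swept by the target during transfer: ω₂·t = 1.3665 rad = 78.29°.
Arrival is 180° from departure on the ellipse, so φ = 180° − 78.29° = 102°.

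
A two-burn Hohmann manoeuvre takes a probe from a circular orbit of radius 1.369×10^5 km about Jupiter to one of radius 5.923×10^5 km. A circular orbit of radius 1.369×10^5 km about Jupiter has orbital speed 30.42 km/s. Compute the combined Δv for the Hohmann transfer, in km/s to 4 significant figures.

From the circular-orbit relation v² = μ/r at r = 1.369×10^5 km: μ = v²r = (30.42)² × 1.369×10^5 = 1.26684×10^8 km³/s².
The Hohmann ellipse has a_t = (r₁ + r₂)/2 = 3.646×10^5 km.
Circular speed at r₁: v₁ = √(μ/r₁) = √(1.26684×10^8/1.369×10^5) = 30.4200 km/s.
Transfer-orbit speed at r₁ (v² = μ(2/r − 1/a)): v_p = √[μ(2/r₁ − 1/a_t)] = 38.7723 km/s.
First burn Δv₁ = |v_p − v₁| = 8.3523 km/s.
Circular speed at r₂: v₂ = √(μ/r₂) = 14.6248 km/s.
Transfer-orbit speed at r₂: v_a = √[μ(2/r₂ − 1/a_t)] = 8.96156 km/s.
Second burn Δv₂ = |v₂ − v_a| = 5.6632 km/s.
Total Δv = Δv₁ + Δv₂ = 14.02 km/s.

Δv = 14.02 km/s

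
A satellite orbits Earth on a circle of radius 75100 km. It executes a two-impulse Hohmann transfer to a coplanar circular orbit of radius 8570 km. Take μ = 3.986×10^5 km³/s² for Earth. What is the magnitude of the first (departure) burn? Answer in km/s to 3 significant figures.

Δv₁ = 1.26 km/s

Transfer-ellipse semi-major axis a_t = (r₁ + r₂)/2 = (75100 + 8570)/2 = 41835 km.
Circular speed at r = 75100 km: v_c = √(μ/r) = 2.304 km/s.
Vis-viva on the transfer ellipse at r = 75100 km gives v_t = √[μ(2/r − 1/a_t)] = 1.043 km/s.
Δv₁ = |v_t − v_c| = |1.043 − 2.304| = 1.261 km/s.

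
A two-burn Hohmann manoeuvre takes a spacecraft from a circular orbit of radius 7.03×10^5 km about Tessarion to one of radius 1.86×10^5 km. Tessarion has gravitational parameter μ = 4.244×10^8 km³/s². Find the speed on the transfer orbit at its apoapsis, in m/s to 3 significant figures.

The Hohmann ellipse has a_t = (r₁ + r₂)/2 = 4.445×10^5 km.
At apoapsis, r = 7.030×10^5 km.
Applying v² = μ(2/r − 1/a_t): v = 15.89 km/s.

v = 15900 m/s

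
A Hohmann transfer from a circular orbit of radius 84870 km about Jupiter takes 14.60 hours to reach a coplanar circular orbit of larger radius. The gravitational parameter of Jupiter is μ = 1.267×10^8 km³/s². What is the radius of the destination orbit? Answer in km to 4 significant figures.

Transfer time t = 14.60 hours = 52560 s, and t = π√(a_t³/μ).
So a_t = (μ t²/π²)^(1/3) = (1.267×10^8 × (52560)² / π²)^(1/3) = 3.2855×10^5 km.
Since a_t = (r₁ + r₂)/2, r₂ = 2a_t − r₁ = 2×3.2855×10^5 − 84870 = 5.7223×10^5 km.

r₂ = 5.722×10^5 km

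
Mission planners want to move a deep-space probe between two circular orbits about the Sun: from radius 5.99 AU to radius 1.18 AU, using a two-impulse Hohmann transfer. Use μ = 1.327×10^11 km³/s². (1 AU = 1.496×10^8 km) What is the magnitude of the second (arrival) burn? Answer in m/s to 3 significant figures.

Δv₂ = 8020 m/s

In km: r₁ = 5.99 × 1.496×10^8 = 8.96104×10^8 km; r₂ = 1.18 × 1.496×10^8 = 1.76528×10^8 km.
Semi-major axis of the transfer orbit: a_t = (8.96104×10^8 + 1.76528×10^8)/2 = 5.36316×10^8 km.
On the circular orbit at r = 1.76528×10^8 km, v_c = √(μ/r) = 27.4176 km/s.
Vis-viva on the transfer ellipse at r = 1.76528×10^8 km gives v_t = √[μ(2/r − 1/a_t)] = 35.4403 km/s.
Δv₂ = |v_t − v_c| = |35.4403 − 27.4176| = 8.023 km/s.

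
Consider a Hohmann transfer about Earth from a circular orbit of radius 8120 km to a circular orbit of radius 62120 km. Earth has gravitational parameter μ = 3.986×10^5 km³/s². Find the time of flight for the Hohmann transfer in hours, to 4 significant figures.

t = 9.097 hours

Semi-major axis of the transfer orbit: a_t = (8120 + 62120)/2 = 35120 km.
By Kepler's third law the transfer-orbit period is T = 2π√(a_t³/μ), so t = T/2 = 32750 s.
Converting: 32750 s ÷ 3600 s/hour = 9.097 hours.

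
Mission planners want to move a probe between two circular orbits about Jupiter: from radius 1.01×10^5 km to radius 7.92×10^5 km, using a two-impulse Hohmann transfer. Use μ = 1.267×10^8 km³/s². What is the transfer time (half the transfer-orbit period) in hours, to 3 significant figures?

The Hohmann ellipse has a_t = (r₁ + r₂)/2 = 4.465×10^5 km.
Transfer time t = π√(a_t³/μ) = π√((4.465×10^5)³ / 1.267×10^8) = 83270 s.
Converting: 83270 s ÷ 3600 s/hour = 23.1 hours.

t = 23.1 hours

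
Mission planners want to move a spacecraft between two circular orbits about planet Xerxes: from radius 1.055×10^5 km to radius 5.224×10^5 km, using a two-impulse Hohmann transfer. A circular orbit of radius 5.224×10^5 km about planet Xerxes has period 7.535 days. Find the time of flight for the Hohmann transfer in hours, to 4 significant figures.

From Kepler's third law T² = 4π²r³/μ at r = 5.224×10^5 km, T = 7.535 days = 7.535 × 86400 s = 6.51024×10^5 s: μ = 4π²r³/T² = 1.32793×10^7 km³/s².
The Hohmann ellipse has a_t = (r₁ + r₂)/2 = 3.1395×10^5 km.
By Kepler's third law the transfer-orbit period is T = 2π√(a_t³/μ), so t = T/2 = 1.51654×10^5 s.
Converting: 1.51654×10^5 s ÷ 3600 s/hour = 42.13 hours.

t = 42.13 hours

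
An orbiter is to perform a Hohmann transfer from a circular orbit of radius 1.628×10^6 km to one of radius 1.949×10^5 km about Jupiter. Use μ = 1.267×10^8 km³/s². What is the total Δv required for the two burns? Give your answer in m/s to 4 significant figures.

Δv = 13320 m/s

Transfer-ellipse semi-major axis a_t = (r₁ + r₂)/2 = (1.628×10^6 + 1.949×10^5)/2 = 9.1145×10^5 km.
Circular speed at r₁: v₁ = √(μ/r₁) = √(1.267×10^8/1.628×10^6) = 8.82188 km/s.
On the transfer ellipse at r₁, vis-viva equation gives v_a = √[μ(2/r₁ − 1/a_t)] = 4.07944 km/s.
First burn Δv₁ = |v_a − v₁| = 4.742 km/s.
Circular speed at r₂: v₂ = √(μ/r₂) = 25.497 km/s.
Transfer-orbit speed at r₂: v_p = √[μ(2/r₂ − 1/a_t)] = 34.076 km/s.
Second burn Δv₂ = |v₂ − v_p| = 8.579 km/s.
Total Δv = Δv₁ + Δv₂ = 13.32 km/s.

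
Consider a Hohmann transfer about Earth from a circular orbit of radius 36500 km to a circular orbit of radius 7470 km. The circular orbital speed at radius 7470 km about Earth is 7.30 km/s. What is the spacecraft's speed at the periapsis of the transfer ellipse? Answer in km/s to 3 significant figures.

v = 9.41 km/s

From the circular-orbit relation v² = μ/r at r = 7470 km: μ = v²r = (7.30)² × 7470 = 3.98076×10^5 km³/s².
Transfer-ellipse semi-major axis a_t = (r₁ + r₂)/2 = (36500 + 7470)/2 = 21985 km.
The periapsis of the transfer ellipse is at r = 7470 km.
From the vis-viva equation, v = √[μ(2/r − 1/a_t)] = 9.406 km/s.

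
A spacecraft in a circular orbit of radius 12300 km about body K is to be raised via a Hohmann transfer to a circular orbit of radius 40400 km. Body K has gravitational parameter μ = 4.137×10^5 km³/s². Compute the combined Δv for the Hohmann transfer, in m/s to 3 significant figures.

Semi-major axis of the transfer orbit: a_t = (12300 + 40400)/2 = 26350 km.
At r₁ the circular-orbit speed is v₁ = √(μ/r₁) = 5.7995 km/s.
Transfer-orbit speed at r₁ (v² = μ(2/r − 1/a)): v_p = √[μ(2/r₁ − 1/a_t)] = 7.1811 km/s.
First burn Δv₁ = |v_p − v₁| = 1.3816 km/s.
Circular speed at r₂: v₂ = √(μ/r₂) = 3.2000 km/s.
Transfer-orbit speed at r₂: v_a = √[μ(2/r₂ − 1/a_t)] = 2.1863 km/s.
Second burn Δv₂ = |v₂ − v_a| = 1.0137 km/s.
Total Δv = Δv₁ + Δv₂ = 2.395 km/s.

Δv = 2400 m/s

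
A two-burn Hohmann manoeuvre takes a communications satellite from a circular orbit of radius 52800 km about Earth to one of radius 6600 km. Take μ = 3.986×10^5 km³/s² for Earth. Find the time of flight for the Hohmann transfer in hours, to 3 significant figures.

The Hohmann ellipse has a_t = (r₁ + r₂)/2 = 29700 km.
Half the transfer-orbit period gives t = π√(a_t³/μ) = 25469 s.
Converting: 25469 s ÷ 3600 s/hour = 7.07 hours.

t = 7.07 hours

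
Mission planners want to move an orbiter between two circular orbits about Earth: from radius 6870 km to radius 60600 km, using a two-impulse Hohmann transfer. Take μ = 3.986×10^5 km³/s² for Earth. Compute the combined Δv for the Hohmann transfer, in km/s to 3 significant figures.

Δv = 4.00 km/s

The Hohmann ellipse has a_t = (r₁ + r₂)/2 = 33735 km.
At r₁ the circular-orbit speed is v₁ = √(μ/r₁) = 7.6171 km/s.
On the transfer ellipse at r₁, vis-viva gives v_p = √[μ(2/r₁ − 1/a_t)] = 10.209 km/s.
First burn Δv₁ = |v_p − v₁| = 2.592 km/s.
Circular speed at r₂: v₂ = √(μ/r₂) = 2.5647 km/s.
Transfer-orbit speed at r₂: v_a = √[μ(2/r₂ − 1/a_t)] = 1.1574 km/s.
Second burn Δv₂ = |v₂ − v_a| = 1.407 km/s.
Total Δv = Δv₁ + Δv₂ = 3.999 km/s.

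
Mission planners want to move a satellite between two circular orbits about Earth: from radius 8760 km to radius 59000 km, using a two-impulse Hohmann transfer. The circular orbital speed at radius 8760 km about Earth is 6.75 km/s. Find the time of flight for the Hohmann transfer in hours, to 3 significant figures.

t = 8.61 hours

From the circular-orbit relation v² = μ/r at r = 8760 km: μ = v²r = (6.75)² × 8760 = 3.99128×10^5 km³/s².
Transfer-ellipse semi-major axis a_t = (r₁ + r₂)/2 = (8760 + 59000)/2 = 33880 km.
Half the transfer-orbit period gives t = π√(a_t³/μ) = 31010 s.
Converting: 31010 s ÷ 3600 s/hour = 8.61 hours.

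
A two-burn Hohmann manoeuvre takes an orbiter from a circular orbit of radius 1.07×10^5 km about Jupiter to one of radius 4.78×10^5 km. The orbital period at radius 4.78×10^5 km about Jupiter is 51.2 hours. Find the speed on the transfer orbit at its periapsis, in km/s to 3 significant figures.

v = 44.0 km/s

From Kepler's third law T² = 4π²r³/μ at r = 4.78×10^5 km, T = 51.2 hours = 51.2 × 3600 s = 1.8432×10^5 s: μ = 4π²r³/T² = 1.26911×10^8 km³/s².
Semi-major axis of the transfer orbit: a_t = (1.070×10^5 + 4.780×10^5)/2 = 2.925×10^5 km.
The periapsis of the transfer ellipse is at r = 1.070×10^5 km.
Vis-viva: v = √[μ(2/r − 1/a_t)] = √[1.26911×10^8 × (2/1.070×10^5 − 1/2.925×10^5)] = 44.03 km/s.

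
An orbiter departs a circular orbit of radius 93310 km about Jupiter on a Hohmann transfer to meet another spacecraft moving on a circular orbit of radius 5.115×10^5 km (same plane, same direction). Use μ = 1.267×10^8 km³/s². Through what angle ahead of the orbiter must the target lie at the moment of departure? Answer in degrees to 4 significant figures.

Semi-major axis of the transfer orbit: a_t = (93310 + 5.115×10^5)/2 = 3.02405×10^5 km.
The half-period of the transfer ellipse is t = π√(a_t³/μ) = 46413.6 s.
The target's mean motion on its circular orbit is ω₂ = √(μ/r₂³) = 3.07695×10^-5 rad/s.
Angle swept by the target during transfer: ω₂·t = 1.42812 rad = 81.83°.
The orbiter traverses 180° on the transfer ellipse, so the target must lead by 180° − 81.83° = 98.17°.

φ = 98.17°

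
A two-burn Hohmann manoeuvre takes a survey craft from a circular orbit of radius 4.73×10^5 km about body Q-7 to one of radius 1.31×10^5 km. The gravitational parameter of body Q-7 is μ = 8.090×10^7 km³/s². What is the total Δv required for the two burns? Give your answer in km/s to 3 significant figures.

Δv = 10.7 km/s

Semi-major axis of the transfer orbit: a_t = (4.730×10^5 + 1.310×10^5)/2 = 3.020×10^5 km.
At r₁ the circular-orbit speed is v₁ = √(μ/r₁) = 13.078 km/s.
On the transfer ellipse at r₁, vis-viva equation gives v_a = √[μ(2/r₁ − 1/a_t)] = 8.6134 km/s.
First burn Δv₁ = |v_a − v₁| = 4.4646 km/s.
Circular speed at r₂: v₂ = √(μ/r₂) = 24.8507 km/s.
Transfer-orbit speed at r₂: v_p = √[μ(2/r₂ − 1/a_t)] = 31.1004 km/s.
Second burn Δv₂ = |v₂ − v_p| = 6.2497 km/s.
Total Δv = Δv₁ + Δv₂ = 10.71 km/s.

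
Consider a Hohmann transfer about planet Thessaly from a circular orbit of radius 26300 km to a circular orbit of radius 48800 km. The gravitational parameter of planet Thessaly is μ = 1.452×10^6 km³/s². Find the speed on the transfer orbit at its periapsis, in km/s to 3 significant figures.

Semi-major axis of the transfer orbit: a_t = (26300 + 48800)/2 = 37550 km.
The periapsis of the transfer ellipse is at r = 26300 km.
Vis-viva: v = √[μ(2/r − 1/a_t)] = √[1.452×10^6 × (2/26300 − 1/37550)] = 8.471 km/s.

v = 8.47 km/s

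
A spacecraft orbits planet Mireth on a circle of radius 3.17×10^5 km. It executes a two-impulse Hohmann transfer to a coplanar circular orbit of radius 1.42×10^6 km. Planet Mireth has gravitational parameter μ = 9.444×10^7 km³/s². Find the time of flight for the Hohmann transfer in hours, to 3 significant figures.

Semi-major axis of the transfer orbit: a_t = (3.170×10^5 + 1.420×10^6)/2 = 8.685×10^5 km.
Half the transfer-orbit period gives t = π√(a_t³/μ) = 2.617×10^5 s.
Converting: 2.617×10^5 s ÷ 3600 s/hour = 72.7 hours.

t = 72.7 hours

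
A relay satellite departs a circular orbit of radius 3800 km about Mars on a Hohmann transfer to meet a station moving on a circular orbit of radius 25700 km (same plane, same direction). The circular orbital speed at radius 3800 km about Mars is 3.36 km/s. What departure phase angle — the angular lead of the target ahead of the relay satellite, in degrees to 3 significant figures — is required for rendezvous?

φ = 102°

From the circular-orbit relation v² = μ/r at r = 3800 km: μ = v²r = (3.36)² × 3800 = 42900.5 km³/s².
The Hohmann ellipse has a_t = (r₁ + r₂)/2 = 14750 km.
The half-period of the transfer ellipse is t = π√(a_t³/μ) = 27171.1 s.
Target angular speed ω₂ = √(μ/r₂³) = 5.02726×10^-5 rad/s.
Angle swept by the target during transfer: ω₂·t = 1.36596 rad = 78.26°.
Arrival is 180° from departure on the ellipse, so φ = 180° − 78.26° = 102°.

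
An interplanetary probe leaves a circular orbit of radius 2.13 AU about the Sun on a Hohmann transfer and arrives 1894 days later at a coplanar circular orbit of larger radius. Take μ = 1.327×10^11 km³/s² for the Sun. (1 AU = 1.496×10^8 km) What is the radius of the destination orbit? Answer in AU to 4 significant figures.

r₂ = 7.381 AU

In km: r₁ = 2.13 × 1.496×10^8 = 3.18648×10^8 km.
Transfer time t = 1894 days = 1.636416×10^8 s, and t = π√(a_t³/μ).
So a_t = (μ t²/π²)^(1/3) = (1.327×10^11 × (1.636416×10^8)² / π²)^(1/3) = 7.1141×10^8 km.
Since a_t = (r₁ + r₂)/2, r₂ = 2a_t − r₁ = 2×7.1141×10^8 − 3.18648×10^8 = 1.104172×10^9 km.
In AU: r₂ = 1.104172×10^9 / 1.496×10^8 = 7.381 AU.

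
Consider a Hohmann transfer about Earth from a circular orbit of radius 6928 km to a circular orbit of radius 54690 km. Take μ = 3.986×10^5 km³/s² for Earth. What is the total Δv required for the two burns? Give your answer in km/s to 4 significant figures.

The Hohmann ellipse has a_t = (r₁ + r₂)/2 = 30809 km.
Circular speed at r₁: v₁ = √(μ/r₁) = √(3.986×10^5/6928) = 7.5852 km/s.
On the transfer ellipse at r₁, v² = μ(2/r − 1/a) gives v_p = √[μ(2/r₁ − 1/a_t)] = 10.106 km/s.
First burn Δv₁ = |v_p − v₁| = 2.521 km/s.
At r₂, v₂ = √(μ/r₂) = 2.69969 km/s.
Transfer-orbit speed at r₂: v_a = √[μ(2/r₂ − 1/a_t)] = 1.28021 km/s.
Second burn Δv₂ = |v₂ − v_a| = 1.419 km/s.
Δv = Δv₁ + Δv₂ = 2.521 + 1.419 = 3.940 km/s.

Δv = 3.940 km/s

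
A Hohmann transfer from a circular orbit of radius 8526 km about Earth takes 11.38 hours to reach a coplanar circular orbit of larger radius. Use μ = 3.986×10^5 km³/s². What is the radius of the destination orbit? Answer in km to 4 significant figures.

r₂ = 73020 km

Transfer time t = 11.38 hours = 40968 s, and t = π√(a_t³/μ).
So a_t = (μ t²/π²)^(1/3) = (3.986×10^5 × (40968)² / π²)^(1/3) = 40773 km.
Since a_t = (r₁ + r₂)/2, r₂ = 2a_t − r₁ = 2×40773 − 8526 = 73020 km.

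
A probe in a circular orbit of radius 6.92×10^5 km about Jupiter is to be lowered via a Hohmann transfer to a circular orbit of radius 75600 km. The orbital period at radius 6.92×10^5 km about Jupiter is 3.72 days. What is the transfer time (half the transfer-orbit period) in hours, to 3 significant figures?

From Kepler's third law T² = 4π²r³/μ at r = 6.92×10^5 km, T = 3.72 days = 3.72 × 86400 s = 3.21408×10^5 s: μ = 4π²r³/T² = 1.26638×10^8 km³/s².
Transfer-ellipse semi-major axis a_t = (r₁ + r₂)/2 = (6.920×10^5 + 75600)/2 = 3.838×10^5 km.
Transfer time t = π√(a_t³/μ) = π√((3.838×10^5)³ / 1.26638×10^8) = 66380 s.
Converting: 66380 s ÷ 3600 s/hour = 18.4 hours.

t = 18.4 hours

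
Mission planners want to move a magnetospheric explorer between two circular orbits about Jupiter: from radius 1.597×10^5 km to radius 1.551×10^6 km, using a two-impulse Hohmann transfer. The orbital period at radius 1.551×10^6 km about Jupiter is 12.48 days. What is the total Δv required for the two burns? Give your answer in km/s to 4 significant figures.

From Kepler's third law T² = 4π²r³/μ at r = 1.551×10^6 km, T = 12.48 days = 12.48 × 86400 s = 1.078272×10^6 s: μ = 4π²r³/T² = 1.26689×10^8 km³/s².
Semi-major axis of the transfer orbit: a_t = (1.597×10^5 + 1.551×10^6)/2 = 8.5535×10^5 km.
At r₁ the circular-orbit speed is v₁ = √(μ/r₁) = 28.1655 km/s.
On the transfer ellipse at r₁, v² = μ(2/r − 1/a) gives v_p = √[μ(2/r₁ − 1/a_t)] = 37.9272 km/s.
First burn Δv₁ = |v_p − v₁| = 9.7617 km/s.
At r₂, v₂ = √(μ/r₂) = 9.0378 km/s.
Transfer-orbit speed at r₂: v_a = √[μ(2/r₂ − 1/a_t)] = 3.9052 km/s.
Second burn Δv₂ = |v₂ − v_a| = 5.1326 km/s.
Δv = Δv₁ + Δv₂ = 9.7617 + 5.1326 = 14.89 km/s.

Δv = 14.89 km/s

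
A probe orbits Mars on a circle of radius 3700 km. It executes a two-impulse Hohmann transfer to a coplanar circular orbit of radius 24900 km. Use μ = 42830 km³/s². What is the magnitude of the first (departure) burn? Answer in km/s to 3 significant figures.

Δv₁ = 1.09 km/s

The Hohmann ellipse has a_t = (r₁ + r₂)/2 = 14300 km.
Circular speed at r = 3700 km: v_c = √(μ/r) = 3.4023 km/s.
Vis-viva on the transfer ellipse at r = 3700 km gives v_t = √[μ(2/r − 1/a_t)] = 4.4896 km/s.
Δv₁ = |v_t − v_c| = |4.4896 − 3.4023| = 1.087 km/s.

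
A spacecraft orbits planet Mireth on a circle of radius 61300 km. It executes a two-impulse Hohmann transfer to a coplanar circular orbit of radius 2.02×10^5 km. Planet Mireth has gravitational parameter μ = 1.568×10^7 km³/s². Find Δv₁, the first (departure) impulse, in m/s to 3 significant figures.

Δv₁ = 3820 m/s

Transfer-ellipse semi-major axis a_t = (r₁ + r₂)/2 = (61300 + 2.020×10^5)/2 = 1.3165×10^5 km.
Circular speed at r = 61300 km: v_c = √(μ/r) = 15.993 km/s.
Vis-viva on the transfer ellipse at r = 61300 km gives v_t = √[μ(2/r − 1/a_t)] = 19.811 km/s.
Δv₁ = |v_t − v_c| = |19.811 − 15.993| = 3.818 km/s.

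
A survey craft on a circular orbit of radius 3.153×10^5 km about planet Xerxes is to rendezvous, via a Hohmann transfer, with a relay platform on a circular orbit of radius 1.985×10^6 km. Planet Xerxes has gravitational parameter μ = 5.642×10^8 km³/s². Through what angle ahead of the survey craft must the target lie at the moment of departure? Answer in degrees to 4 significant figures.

Transfer-ellipse semi-major axis a_t = (r₁ + r₂)/2 = (3.153×10^5 + 1.985×10^6)/2 = 1.15015×10^6 km.
Transfer time t = π√(a_t³/μ) = 1.6314×10^5 s.
The target's mean motion on its circular orbit is ω₂ = √(μ/r₂³) = 8.4933×10^-6 rad/s.
Angle swept by the target during transfer: ω₂·t = 1.3856 rad = 79.39°.
Arrival is 180° from departure on the ellipse, so φ = 180° − 79.39° = 100.6°.

φ = 100.6°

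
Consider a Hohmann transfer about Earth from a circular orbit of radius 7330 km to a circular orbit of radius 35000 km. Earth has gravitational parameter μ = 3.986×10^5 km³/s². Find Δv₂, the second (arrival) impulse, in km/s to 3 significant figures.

Transfer-ellipse semi-major axis a_t = (r₁ + r₂)/2 = (7330 + 35000)/2 = 21165 km.
On the circular orbit at r = 35000 km, v_c = √(μ/r) = 3.375 km/s.
Transfer-orbit speed at the same r (vis-viva, a = a_t): v_t = √[μ(2/r − 1/a_t)] = 1.986 km/s.
Δv₂ = |v_t − v_c| = |1.986 − 3.375| = 1.389 km/s.

Δv₂ = 1.39 km/s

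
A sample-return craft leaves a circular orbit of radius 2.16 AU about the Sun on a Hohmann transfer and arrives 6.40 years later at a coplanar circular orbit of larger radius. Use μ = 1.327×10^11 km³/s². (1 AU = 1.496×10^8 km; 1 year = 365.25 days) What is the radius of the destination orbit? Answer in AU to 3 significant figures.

r₂ = 8.78 AU

In km: r₁ = 2.16 × 1.496×10^8 = 3.23136×10^8 km.
Transfer time t = 6.40 years × 365.25 × 86400 s = 2.0196864×10^8 s, and t = π√(a_t³/μ).
So a_t = (μ t²/π²)^(1/3) = (1.327×10^11 × (2.0196864×10^8)² / π²)^(1/3) = 8.1855×10^8 km.
Since a_t = (r₁ + r₂)/2, r₂ = 2a_t − r₁ = 2×8.1855×10^8 − 3.23136×10^8 = 1.313964×10^9 km.
In AU: r₂ = 1.313964×10^9 / 1.496×10^8 = 8.78 AU.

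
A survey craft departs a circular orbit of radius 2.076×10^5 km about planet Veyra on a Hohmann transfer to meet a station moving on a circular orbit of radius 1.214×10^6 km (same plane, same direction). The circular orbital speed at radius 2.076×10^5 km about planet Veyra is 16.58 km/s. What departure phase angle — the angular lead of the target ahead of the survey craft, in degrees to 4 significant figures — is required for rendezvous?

φ = 99.36°

From the circular-orbit relation v² = μ/r at r = 2.076×10^5 km: μ = v²r = (16.58)² × 2.076×10^5 = 5.70685×10^7 km³/s².
Transfer-ellipse semi-major axis a_t = (r₁ + r₂)/2 = (2.076×10^5 + 1.214×10^6)/2 = 7.108×10^5 km.
The half-period of the transfer ellipse is t = π√(a_t³/μ) = 2.492×10^5 s.
Target angular speed ω₂ = √(μ/r₂³) = 5.648×10^-6 rad/s.
Angle swept by the target during transfer: ω₂·t = 1.4075 rad = 80.64°.
Arrival is 180° from departure on the ellipse, so φ = 180° − 80.64° = 99.36°.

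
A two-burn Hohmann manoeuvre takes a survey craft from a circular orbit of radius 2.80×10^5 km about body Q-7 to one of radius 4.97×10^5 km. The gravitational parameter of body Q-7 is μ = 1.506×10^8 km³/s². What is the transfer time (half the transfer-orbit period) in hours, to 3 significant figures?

t = 17.2 hours

Semi-major axis of the transfer orbit: a_t = (2.800×10^5 + 4.970×10^5)/2 = 3.885×10^5 km.
Transfer time t = π√(a_t³/μ) = π√((3.885×10^5)³ / 1.506×10^8) = 61990 s.
Converting: 61990 s ÷ 3600 s/hour = 17.2 hours.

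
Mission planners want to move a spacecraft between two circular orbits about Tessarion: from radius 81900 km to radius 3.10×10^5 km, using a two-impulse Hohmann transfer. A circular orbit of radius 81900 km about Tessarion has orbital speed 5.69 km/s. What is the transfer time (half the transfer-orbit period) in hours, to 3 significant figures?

t = 46.5 hours

From the circular-orbit relation v² = μ/r at r = 81900 km: μ = v²r = (5.69)² × 81900 = 2.65160×10^6 km³/s².
Semi-major axis of the transfer orbit: a_t = (81900 + 3.100×10^5)/2 = 1.9595×10^5 km.
By Kepler's third law the transfer-orbit period is T = 2π√(a_t³/μ), so t = T/2 = 1.673×10^5 s.
Converting: 1.673×10^5 s ÷ 3600 s/hour = 46.5 hours.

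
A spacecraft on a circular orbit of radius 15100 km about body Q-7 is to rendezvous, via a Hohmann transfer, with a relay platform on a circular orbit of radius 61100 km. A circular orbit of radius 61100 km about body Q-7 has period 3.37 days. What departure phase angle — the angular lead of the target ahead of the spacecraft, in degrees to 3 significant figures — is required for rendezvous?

φ = 91.4°

From Kepler's third law T² = 4π²r³/μ at r = 61100 km, T = 3.37 days = 3.37 × 86400 s = 2.91168×10^5 s: μ = 4π²r³/T² = 1.06218×10^5 km³/s².
Transfer-ellipse semi-major axis a_t = (r₁ + r₂)/2 = (15100 + 61100)/2 = 38100 km.
The half-period of the transfer ellipse is t = π√(a_t³/μ) = 71687 s.
Target angular speed ω₂ = √(μ/r₂³) = 2.1579×10^-5 rad/s.
Angle swept by the target during transfer: ω₂·t = 1.5469 rad = 88.63°.
The spacecraft traverses 180° on the transfer ellipse, so the target must lead by 180° − 88.63° = 91.4°.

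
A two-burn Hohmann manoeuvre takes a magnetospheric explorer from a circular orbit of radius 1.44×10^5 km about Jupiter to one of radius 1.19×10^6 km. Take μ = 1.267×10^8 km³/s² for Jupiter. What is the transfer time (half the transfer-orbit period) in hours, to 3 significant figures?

Transfer-ellipse semi-major axis a_t = (r₁ + r₂)/2 = (1.440×10^5 + 1.190×10^6)/2 = 6.670×10^5 km.
Half the transfer-orbit period gives t = π√(a_t³/μ) = 1.520×10^5 s.
Converting: 1.520×10^5 s ÷ 3600 s/hour = 42.2 hours.

t = 42.2 hours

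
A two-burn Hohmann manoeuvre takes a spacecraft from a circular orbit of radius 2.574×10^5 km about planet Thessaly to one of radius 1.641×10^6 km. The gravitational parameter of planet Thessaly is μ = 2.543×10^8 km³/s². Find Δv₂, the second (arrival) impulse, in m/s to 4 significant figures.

Δv₂ = 5966 m/s

Transfer-ellipse semi-major axis a_t = (r₁ + r₂)/2 = (2.574×10^5 + 1.641×10^6)/2 = 9.492×10^5 km.
Circular speed at r = 1.641×10^6 km: v_c = √(μ/r) = 12.4486 km/s.
Transfer-orbit speed at the same r (vis-viva, a = a_t): v_t = √[μ(2/r − 1/a_t)] = 6.48253 km/s.
Δv₂ = |v_t − v_c| = |6.48253 − 12.4486| = 5.966 km/s.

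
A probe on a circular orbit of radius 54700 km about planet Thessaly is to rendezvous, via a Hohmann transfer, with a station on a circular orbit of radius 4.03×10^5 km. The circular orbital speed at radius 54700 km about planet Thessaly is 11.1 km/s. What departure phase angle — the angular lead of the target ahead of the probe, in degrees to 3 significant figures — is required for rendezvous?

From the circular-orbit relation v² = μ/r at r = 54700 km: μ = v²r = (11.1)² × 54700 = 6.73959×10^6 km³/s².
Transfer-ellipse semi-major axis a_t = (r₁ + r₂)/2 = (54700 + 4.030×10^5)/2 = 2.2885×10^5 km.
The half-period of the transfer ellipse is t = π√(a_t³/μ) = 1.3248×10^5 s.
The target's mean motion on its circular orbit is ω₂ = √(μ/r₂³) = 1.0148×10^-5 rad/s.
Angle swept by the target during transfer: ω₂·t = 1.3444 rad = 77.03°.
Arrival is 180° from departure on the ellipse, so φ = 180° − 77.03° = 103°.

φ = 103°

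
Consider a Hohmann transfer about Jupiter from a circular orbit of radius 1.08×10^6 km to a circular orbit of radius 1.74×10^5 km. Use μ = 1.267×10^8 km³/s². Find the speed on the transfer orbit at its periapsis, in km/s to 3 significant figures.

Transfer-ellipse semi-major axis a_t = (r₁ + r₂)/2 = (1.080×10^6 + 1.740×10^5)/2 = 6.270×10^5 km.
At periapsis, r = 1.740×10^5 km.
Vis-viva: v = √[μ(2/r − 1/a_t)] = √[1.267×10^8 × (2/1.740×10^5 − 1/6.270×10^5)] = 35.42 km/s.

v = 35.4 km/s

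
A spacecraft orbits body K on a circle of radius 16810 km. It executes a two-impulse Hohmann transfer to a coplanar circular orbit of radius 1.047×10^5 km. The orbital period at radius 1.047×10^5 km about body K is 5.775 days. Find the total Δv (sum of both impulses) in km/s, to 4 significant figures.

From Kepler's third law T² = 4π²r³/μ at r = 1.047×10^5 km, T = 5.775 days = 5.775 × 86400 s = 4.9896×10^5 s: μ = 4π²r³/T² = 1.81999×10^5 km³/s².
Semi-major axis of the transfer orbit: a_t = (16810 + 1.047×10^5)/2 = 60755 km.
Circular speed at r₁: v₁ = √(μ/r₁) = √(1.81999×10^5/16810) = 3.290 km/s.
On the transfer ellipse at r₁, vis-viva equation gives v_p = √[μ(2/r₁ − 1/a_t)] = 4.319 km/s.
First burn Δv₁ = |v_p − v₁| = 1.029 km/s.
Circular speed at r₂: v₂ = √(μ/r₂) = 1.3184 km/s.
Transfer-orbit speed at r₂: v_a = √[μ(2/r₂ − 1/a_t)] = 0.69351 km/s.
Second burn Δv₂ = |v₂ − v_a| = 0.6249 km/s.
Total Δv = Δv₁ + Δv₂ = 1.654 km/s.

Δv = 1.654 km/s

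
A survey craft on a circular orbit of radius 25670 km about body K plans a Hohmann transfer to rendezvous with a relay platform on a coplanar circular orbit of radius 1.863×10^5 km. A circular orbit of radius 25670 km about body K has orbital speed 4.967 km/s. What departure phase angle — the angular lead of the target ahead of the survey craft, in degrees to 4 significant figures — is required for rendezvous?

From the circular-orbit relation v² = μ/r at r = 25670 km: μ = v²r = (4.967)² × 25670 = 6.33307×10^5 km³/s².
Semi-major axis of the transfer orbit: a_t = (25670 + 1.863×10^5)/2 = 1.05985×10^5 km.
The half-period of the transfer ellipse is t = π√(a_t³/μ) = 1.3621×10^5 s.
The target's mean motion on its circular orbit is ω₂ = √(μ/r₂³) = 9.8966×10^-6 rad/s.
Angle swept by the target during transfer: ω₂·t = 1.34802 rad = 77.24°.
The survey craft traverses 180° on the transfer ellipse, so the target must lead by 180° − 77.24° = 102.8°.

φ = 102.8°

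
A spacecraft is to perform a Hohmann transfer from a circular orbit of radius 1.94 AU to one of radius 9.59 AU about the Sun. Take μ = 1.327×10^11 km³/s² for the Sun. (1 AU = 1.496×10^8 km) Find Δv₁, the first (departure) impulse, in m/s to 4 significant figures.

Δv₁ = 6196 m/s

In km: r₁ = 1.94 × 1.496×10^8 = 2.90224×10^8 km; r₂ = 9.59 × 1.496×10^8 = 1.434664×10^9 km.
The Hohmann ellipse has a_t = (r₁ + r₂)/2 = 8.62444×10^8 km.
On the circular orbit at r = 2.90224×10^8 km, v_c = √(μ/r) = 21.383 km/s.
Vis-viva on the transfer ellipse at r = 2.90224×10^8 km gives v_t = √[μ(2/r − 1/a_t)] = 27.579 km/s.
Δv₁ = |v_t − v_c| = |27.579 − 21.383| = 6.196 km/s.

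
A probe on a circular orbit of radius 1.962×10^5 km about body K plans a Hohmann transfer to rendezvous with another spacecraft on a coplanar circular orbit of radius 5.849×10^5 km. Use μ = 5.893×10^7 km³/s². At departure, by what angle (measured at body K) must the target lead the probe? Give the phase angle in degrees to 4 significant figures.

The Hohmann ellipse has a_t = (r₁ + r₂)/2 = 3.9055×10^5 km.
The half-period of the transfer ellipse is t = π√(a_t³/μ) = 99884 s.
The target's mean motion on its circular orbit is ω₂ = √(μ/r₂³) = 1.7161×10^-5 rad/s.
Angle swept by the target during transfer: ω₂·t = 1.7141 rad = 98.21°.
Arrival is 180° from departure on the ellipse, so φ = 180° − 98.21° = 81.79°.

φ = 81.79°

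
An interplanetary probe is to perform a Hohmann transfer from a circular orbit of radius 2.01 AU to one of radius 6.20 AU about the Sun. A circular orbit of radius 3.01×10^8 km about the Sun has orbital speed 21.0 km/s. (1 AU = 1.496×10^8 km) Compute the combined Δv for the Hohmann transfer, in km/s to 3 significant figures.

Δv = 8.40 km/s

From the circular-orbit relation v² = μ/r at r = 3.01×10^8 km: μ = v²r = (21.0)² × 3.01×10^8 = 1.32741×10^11 km³/s².
In km: r₁ = 2.01 × 1.496×10^8 = 3.00696×10^8 km; r₂ = 6.20 × 1.496×10^8 = 9.2752×10^8 km.
The Hohmann ellipse has a_t = (r₁ + r₂)/2 = 6.14108×10^8 km.
At r₁ the circular-orbit speed is v₁ = √(μ/r₁) = 21.0106 km/s.
On the transfer ellipse at r₁, v² = μ(2/r − 1/a) gives v_p = √[μ(2/r₁ − 1/a_t)] = 25.8213 km/s.
First burn Δv₁ = |v_p − v₁| = 4.811 km/s.
Circular speed at r₂: v₂ = √(μ/r₂) = 11.963 km/s.
Transfer-orbit speed at r₂: v_a = √[μ(2/r₂ − 1/a_t)] = 8.3711 km/s.
Second burn Δv₂ = |v₂ − v_a| = 3.592 km/s.
Δv = Δv₁ + Δv₂ = 4.811 + 3.592 = 8.403 km/s.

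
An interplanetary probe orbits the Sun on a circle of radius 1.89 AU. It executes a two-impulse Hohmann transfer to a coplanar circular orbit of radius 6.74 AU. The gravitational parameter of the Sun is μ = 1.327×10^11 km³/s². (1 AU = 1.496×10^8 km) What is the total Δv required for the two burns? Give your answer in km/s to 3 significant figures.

In km: r₁ = 1.89 × 1.496×10^8 = 2.82744×10^8 km; r₂ = 6.74 × 1.496×10^8 = 1.008304×10^9 km.
Semi-major axis of the transfer orbit: a_t = (2.82744×10^8 + 1.008304×10^9)/2 = 6.45524×10^8 km.
At r₁ the circular-orbit speed is v₁ = √(μ/r₁) = 21.6640 km/s.
Transfer-orbit speed at r₁ (vis-viva equation): v_p = √[μ(2/r₁ − 1/a_t)] = 27.0756 km/s.
First burn Δv₁ = |v_p − v₁| = 5.4116 km/s.
At r₂, v₂ = √(μ/r₂) = 11.472 km/s.
Transfer-orbit speed at r₂: v_a = √[μ(2/r₂ − 1/a_t)] = 7.5924 km/s.
Second burn Δv₂ = |v₂ − v_a| = 3.8796 km/s.
Total Δv = Δv₁ + Δv₂ = 9.291 km/s.

Δv = 9.29 km/s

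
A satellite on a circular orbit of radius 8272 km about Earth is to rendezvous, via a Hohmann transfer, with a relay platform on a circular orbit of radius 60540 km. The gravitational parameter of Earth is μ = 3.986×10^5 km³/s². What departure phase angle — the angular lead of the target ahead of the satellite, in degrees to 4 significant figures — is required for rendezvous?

φ = 102.9°

Semi-major axis of the transfer orbit: a_t = (8272 + 60540)/2 = 34406 km.
The half-period of the transfer ellipse is t = π√(a_t³/μ) = 31760 s.
Target angular speed ω₂ = √(μ/r₂³) = 4.238×10^-5 rad/s.
Angle swept by the target during transfer: ω₂·t = 1.346 rad = 77.12°.
Arrival is 180° from departure on the ellipse, so φ = 180° − 77.12° = 102.9°.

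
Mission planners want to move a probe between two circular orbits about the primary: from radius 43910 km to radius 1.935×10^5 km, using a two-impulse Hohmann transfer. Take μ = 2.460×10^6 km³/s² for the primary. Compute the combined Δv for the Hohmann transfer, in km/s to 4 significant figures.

Semi-major axis of the transfer orbit: a_t = (43910 + 1.935×10^5)/2 = 1.18705×10^5 km.
At r₁ the circular-orbit speed is v₁ = √(μ/r₁) = 7.485 km/s.
On the transfer ellipse at r₁, v² = μ(2/r − 1/a) gives v_p = √[μ(2/r₁ − 1/a_t)] = 9.556 km/s.
First burn Δv₁ = |v_p − v₁| = 2.071 km/s.
Circular speed at r₂: v₂ = √(μ/r₂) = 3.566 km/s.
Transfer-orbit speed at r₂: v_a = √[μ(2/r₂ − 1/a_t)] = 2.169 km/s.
Second burn Δv₂ = |v₂ − v_a| = 1.397 km/s.
Δv = Δv₁ + Δv₂ = 2.071 + 1.397 = 3.468 km/s.

Δv = 3.468 km/s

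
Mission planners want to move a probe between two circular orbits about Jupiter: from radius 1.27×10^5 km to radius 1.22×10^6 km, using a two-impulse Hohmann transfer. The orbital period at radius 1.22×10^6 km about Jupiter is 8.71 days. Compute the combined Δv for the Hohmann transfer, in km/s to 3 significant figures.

From Kepler's third law T² = 4π²r³/μ at r = 1.22×10^6 km, T = 8.71 days = 8.71 × 86400 s = 7.52544×10^5 s: μ = 4π²r³/T² = 1.26583×10^8 km³/s².
Transfer-ellipse semi-major axis a_t = (r₁ + r₂)/2 = (1.270×10^5 + 1.220×10^6)/2 = 6.735×10^5 km.
Circular speed at r₁: v₁ = √(μ/r₁) = √(1.26583×10^8/1.270×10^5) = 31.57 km/s.
On the transfer ellipse at r₁, vis-viva equation gives v_p = √[μ(2/r₁ − 1/a_t)] = 42.49 km/s.
First burn Δv₁ = |v_p − v₁| = 10.92 km/s.
Circular speed at r₂: v₂ = √(μ/r₂) = 10.186 km/s.
Transfer-orbit speed at r₂: v_a = √[μ(2/r₂ − 1/a_t)] = 4.4232 km/s.
Second burn Δv₂ = |v₂ − v_a| = 5.763 km/s.
Total Δv = Δv₁ + Δv₂ = 16.68 km/s.

Δv = 16.7 km/s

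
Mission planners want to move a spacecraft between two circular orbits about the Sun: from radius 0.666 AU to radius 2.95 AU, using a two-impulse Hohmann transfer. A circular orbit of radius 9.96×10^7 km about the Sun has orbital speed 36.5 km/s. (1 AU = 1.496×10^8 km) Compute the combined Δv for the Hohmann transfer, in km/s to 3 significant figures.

From the circular-orbit relation v² = μ/r at r = 9.96×10^7 km: μ = v²r = (36.5)² × 9.96×10^7 = 1.32692×10^11 km³/s².
In km: r₁ = 0.666 × 1.496×10^8 = 9.96336×10^7 km; r₂ = 2.95 × 1.496×10^8 = 4.4132×10^8 km.
Transfer-ellipse semi-major axis a_t = (r₁ + r₂)/2 = (9.96336×10^7 + 4.4132×10^8)/2 = 2.704768×10^8 km.
At r₁ the circular-orbit speed is v₁ = √(μ/r₁) = 36.494 km/s.
Transfer-orbit speed at r₁ (vis-viva equation): v_p = √[μ(2/r₁ − 1/a_t)] = 46.616 km/s.
First burn Δv₁ = |v_p − v₁| = 10.12 km/s.
At r₂, v₂ = √(μ/r₂) = 17.340 km/s.
Transfer-orbit speed at r₂: v_a = √[μ(2/r₂ − 1/a_t)] = 10.524 km/s.
Second burn Δv₂ = |v₂ − v_a| = 6.816 km/s.
Total Δv = Δv₁ + Δv₂ = 16.94 km/s.

Δv = 16.9 km/s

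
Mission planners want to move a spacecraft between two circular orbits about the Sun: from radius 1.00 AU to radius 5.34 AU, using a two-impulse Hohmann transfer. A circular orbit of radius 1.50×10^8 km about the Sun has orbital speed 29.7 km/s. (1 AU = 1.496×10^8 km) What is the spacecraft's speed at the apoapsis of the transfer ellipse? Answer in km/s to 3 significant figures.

v = 7.23 km/s

From the circular-orbit relation v² = μ/r at r = 1.50×10^8 km: μ = v²r = (29.7)² × 1.50×10^8 = 1.32313×10^11 km³/s².
In km: r₁ = 1.00 × 1.496×10^8 = 1.496×10^8 km; r₂ = 5.34 × 1.496×10^8 = 7.98864×10^8 km.
Transfer-ellipse semi-major axis a_t = (r₁ + r₂)/2 = (1.496×10^8 + 7.98864×10^8)/2 = 4.74232×10^8 km.
The apoapsis of the transfer ellipse is at r = 7.98864×10^8 km.
From the vis-viva equation, v = √[μ(2/r − 1/a_t)] = 7.228 km/s.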